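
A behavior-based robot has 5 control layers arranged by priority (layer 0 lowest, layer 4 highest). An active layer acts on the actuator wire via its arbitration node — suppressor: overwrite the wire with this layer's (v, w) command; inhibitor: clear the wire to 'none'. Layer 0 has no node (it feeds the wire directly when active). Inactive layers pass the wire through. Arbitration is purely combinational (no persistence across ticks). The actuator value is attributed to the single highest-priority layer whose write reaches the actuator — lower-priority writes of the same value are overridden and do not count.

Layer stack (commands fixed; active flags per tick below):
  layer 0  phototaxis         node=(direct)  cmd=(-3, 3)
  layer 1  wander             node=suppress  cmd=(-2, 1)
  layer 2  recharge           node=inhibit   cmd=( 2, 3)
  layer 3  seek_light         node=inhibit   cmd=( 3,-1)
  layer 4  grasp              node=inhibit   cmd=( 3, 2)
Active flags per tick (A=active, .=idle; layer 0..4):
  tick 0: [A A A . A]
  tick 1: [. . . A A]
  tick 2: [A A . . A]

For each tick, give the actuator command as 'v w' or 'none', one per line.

tick 0:
  [0] phototaxis on; wire := (-3, 3)
  [1] wander on (suppress); wire := (-2, 1)
  [2] recharge on (inhibit); wire := none
  [3] seek_light off; pass none
  [4] grasp on (inhibit); wire := none
  output none
tick 1:
  [0] phototaxis off; wire := none
  [1] wander off; pass none
  [2] recharge off; pass none
  [3] seek_light on (inhibit); wire := none
  [4] grasp on (inhibit); wire := none
  output none
tick 2:
  [0] phototaxis on; wire := (-3, 3)
  [1] wander on (suppress); wire := (-2, 1)
  [2] recharge off; pass (-2, 1)
  [3] seek_light off; pass (-2, 1)
  [4] grasp on (inhibit); wire := none
  output none

none
none
none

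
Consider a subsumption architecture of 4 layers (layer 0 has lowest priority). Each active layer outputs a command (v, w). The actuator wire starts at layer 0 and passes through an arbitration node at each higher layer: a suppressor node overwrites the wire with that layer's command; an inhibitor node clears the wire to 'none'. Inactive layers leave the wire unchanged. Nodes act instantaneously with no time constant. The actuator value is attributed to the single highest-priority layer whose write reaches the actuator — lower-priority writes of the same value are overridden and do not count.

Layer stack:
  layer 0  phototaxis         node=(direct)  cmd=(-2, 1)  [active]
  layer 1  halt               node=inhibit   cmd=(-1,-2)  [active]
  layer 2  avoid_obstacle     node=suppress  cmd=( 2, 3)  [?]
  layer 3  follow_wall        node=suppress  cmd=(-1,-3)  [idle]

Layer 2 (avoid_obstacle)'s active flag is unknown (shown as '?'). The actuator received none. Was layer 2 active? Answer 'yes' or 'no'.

no

If layer 2 is active=yes:
  actuator would be (2, 3)
If layer 2 is active=no:
  actuator would be none
Observed none, so layer 2 was idle.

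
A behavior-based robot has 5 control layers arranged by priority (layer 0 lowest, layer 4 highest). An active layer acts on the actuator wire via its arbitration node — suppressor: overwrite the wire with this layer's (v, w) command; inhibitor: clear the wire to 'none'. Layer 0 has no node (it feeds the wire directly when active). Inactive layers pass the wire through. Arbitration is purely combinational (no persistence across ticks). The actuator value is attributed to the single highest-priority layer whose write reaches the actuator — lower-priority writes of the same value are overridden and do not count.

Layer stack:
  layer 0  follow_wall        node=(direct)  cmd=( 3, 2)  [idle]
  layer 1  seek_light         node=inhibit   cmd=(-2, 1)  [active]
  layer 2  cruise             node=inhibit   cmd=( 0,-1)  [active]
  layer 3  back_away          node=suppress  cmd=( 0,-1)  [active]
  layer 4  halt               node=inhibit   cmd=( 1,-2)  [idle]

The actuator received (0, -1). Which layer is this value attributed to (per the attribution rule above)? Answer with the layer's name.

layer 0 (follow_wall) idle — none
layer 1 (seek_light) active — inhibits: none
layer 2 (cruise) active — inhibits: none
layer 3 (back_away) active — suppresses: (0, -1)
layer 4 (halt) idle — unchanged: (0, -1)
→ actuator (0, -1)
last writer: layer 3 = back_away

back_away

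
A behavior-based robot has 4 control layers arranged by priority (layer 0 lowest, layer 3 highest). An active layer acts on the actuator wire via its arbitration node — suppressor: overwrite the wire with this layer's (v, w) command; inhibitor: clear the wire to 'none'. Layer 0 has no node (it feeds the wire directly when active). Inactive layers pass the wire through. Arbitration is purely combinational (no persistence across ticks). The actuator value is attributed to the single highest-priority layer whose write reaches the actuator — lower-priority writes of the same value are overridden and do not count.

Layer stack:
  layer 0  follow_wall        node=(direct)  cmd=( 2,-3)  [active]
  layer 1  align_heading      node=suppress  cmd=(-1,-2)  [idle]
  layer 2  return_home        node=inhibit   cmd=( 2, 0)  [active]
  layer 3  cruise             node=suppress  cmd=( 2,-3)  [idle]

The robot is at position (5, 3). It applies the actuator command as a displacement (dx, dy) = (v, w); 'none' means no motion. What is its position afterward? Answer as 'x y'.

5 3

layer 0 (follow_wall) active — direct: (2, -3)
layer 1 (align_heading) idle — unchanged: (2, -3)
layer 2 (return_home) active — inhibits: none
layer 3 (cruise) idle — unchanged: none
→ actuator none
position: (5, 3) + none = (5, 3)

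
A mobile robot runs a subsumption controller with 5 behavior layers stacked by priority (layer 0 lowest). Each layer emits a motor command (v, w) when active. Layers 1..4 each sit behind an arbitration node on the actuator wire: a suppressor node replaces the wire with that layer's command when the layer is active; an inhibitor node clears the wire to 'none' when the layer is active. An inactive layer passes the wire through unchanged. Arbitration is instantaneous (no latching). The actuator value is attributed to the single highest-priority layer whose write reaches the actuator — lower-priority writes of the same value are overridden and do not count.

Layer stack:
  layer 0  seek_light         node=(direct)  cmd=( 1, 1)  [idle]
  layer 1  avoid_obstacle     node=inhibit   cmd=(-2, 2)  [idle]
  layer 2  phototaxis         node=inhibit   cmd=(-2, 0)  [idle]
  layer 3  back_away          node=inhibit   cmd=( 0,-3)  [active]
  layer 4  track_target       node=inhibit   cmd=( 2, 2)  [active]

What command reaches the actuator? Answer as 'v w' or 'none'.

none

layer 0 (seek_light) idle — none
layer 1 (avoid_obstacle) idle — unchanged: none
layer 2 (phototaxis) idle — unchanged: none
layer 3 (back_away) active — inhibits: none
layer 4 (track_target) active — inhibits: none
→ actuator none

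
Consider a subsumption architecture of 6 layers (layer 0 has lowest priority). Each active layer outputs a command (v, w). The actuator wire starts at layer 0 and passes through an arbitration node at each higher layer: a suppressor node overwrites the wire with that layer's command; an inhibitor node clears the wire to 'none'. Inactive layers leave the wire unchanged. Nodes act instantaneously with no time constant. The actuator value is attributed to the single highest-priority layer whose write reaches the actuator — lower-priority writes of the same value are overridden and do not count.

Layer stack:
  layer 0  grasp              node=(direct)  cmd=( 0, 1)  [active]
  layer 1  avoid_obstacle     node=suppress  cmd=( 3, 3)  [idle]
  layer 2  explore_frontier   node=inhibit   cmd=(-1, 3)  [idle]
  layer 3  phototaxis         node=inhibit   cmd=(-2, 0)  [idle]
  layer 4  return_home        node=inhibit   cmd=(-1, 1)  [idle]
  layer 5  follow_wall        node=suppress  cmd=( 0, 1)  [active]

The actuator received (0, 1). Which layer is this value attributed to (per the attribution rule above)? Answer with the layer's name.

follow_wall

[0] grasp on; wire := (0, 1)
[1] avoid_obstacle off; pass (0, 1)
[2] explore_frontier off; pass (0, 1)
[3] phototaxis off; pass (0, 1)
[4] return_home off; pass (0, 1)
[5] follow_wall on (suppress); wire := (0, 1)
output (0, 1)
last writer: layer 5 = follow_wall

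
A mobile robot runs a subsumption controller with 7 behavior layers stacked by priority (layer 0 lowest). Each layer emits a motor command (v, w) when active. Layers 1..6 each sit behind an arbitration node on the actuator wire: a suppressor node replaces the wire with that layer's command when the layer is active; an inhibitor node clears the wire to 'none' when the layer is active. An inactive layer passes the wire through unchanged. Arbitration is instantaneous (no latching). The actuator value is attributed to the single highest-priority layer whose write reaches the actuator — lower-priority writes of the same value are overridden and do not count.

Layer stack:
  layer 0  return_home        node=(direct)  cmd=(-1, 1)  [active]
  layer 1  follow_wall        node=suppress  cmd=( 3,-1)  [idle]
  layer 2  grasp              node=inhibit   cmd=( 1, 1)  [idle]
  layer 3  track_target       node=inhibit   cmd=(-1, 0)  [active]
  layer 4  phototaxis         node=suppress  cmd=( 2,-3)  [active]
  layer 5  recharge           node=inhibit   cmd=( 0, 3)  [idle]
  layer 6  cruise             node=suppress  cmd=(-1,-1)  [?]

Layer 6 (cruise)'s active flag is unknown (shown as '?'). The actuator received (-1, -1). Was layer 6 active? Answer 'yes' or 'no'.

If layer 6 is active=yes:
  actuator would be (-1, -1)
If layer 6 is active=no:
  actuator would be (2, -3)
Observed (-1, -1), so layer 6 was active.

yes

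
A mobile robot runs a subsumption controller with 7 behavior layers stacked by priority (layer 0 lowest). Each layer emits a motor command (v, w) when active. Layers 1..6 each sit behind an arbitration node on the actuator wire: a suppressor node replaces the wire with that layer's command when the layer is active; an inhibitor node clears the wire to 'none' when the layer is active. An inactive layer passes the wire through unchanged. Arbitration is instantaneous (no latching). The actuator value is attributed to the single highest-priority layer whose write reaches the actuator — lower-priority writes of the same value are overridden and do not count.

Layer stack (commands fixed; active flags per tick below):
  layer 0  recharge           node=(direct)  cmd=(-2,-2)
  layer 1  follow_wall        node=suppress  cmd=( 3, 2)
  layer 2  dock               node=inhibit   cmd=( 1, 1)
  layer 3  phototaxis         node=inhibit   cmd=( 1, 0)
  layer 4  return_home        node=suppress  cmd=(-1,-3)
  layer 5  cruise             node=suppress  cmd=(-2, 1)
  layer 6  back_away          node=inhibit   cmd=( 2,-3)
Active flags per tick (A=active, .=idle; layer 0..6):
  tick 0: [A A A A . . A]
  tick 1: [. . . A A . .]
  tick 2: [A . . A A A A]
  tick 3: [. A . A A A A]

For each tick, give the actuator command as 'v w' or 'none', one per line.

tick 0:
  layer 0 (recharge) active — direct: (-2, -2)
  layer 1 (follow_wall) active — suppresses: (3, 2)
  layer 2 (dock) active — inhibits: none
  layer 3 (phototaxis) active — inhibits: none
  layer 4 (return_home) idle — unchanged: none
  layer 5 (cruise) idle — unchanged: none
  layer 6 (back_away) active — inhibits: none
  → actuator none
tick 1:
  layer 0 (recharge) idle — none
  layer 1 (follow_wall) idle — unchanged: none
  layer 2 (dock) idle — unchanged: none
  layer 3 (phototaxis) active — inhibits: none
  layer 4 (return_home) active — suppresses: (-1, -3)
  layer 5 (cruise) idle — unchanged: (-1, -3)
  layer 6 (back_away) idle — unchanged: (-1, -3)
  → actuator (-1, -3)
tick 2:
  layer 0 (recharge) active — direct: (-2, -2)
  layer 1 (follow_wall) idle — unchanged: (-2, -2)
  layer 2 (dock) idle — unchanged: (-2, -2)
  layer 3 (phototaxis) active — inhibits: none
  layer 4 (return_home) active — suppresses: (-1, -3)
  layer 5 (cruise) active — suppresses: (-2, 1)
  layer 6 (back_away) active — inhibits: none
  → actuator none
tick 3:
  layer 0 (recharge) idle — none
  layer 1 (follow_wall) active — suppresses: (3, 2)
  layer 2 (dock) idle — unchanged: (3, 2)
  layer 3 (phototaxis) active — inhibits: none
  layer 4 (return_home) active — suppresses: (-1, -3)
  layer 5 (cruise) active — suppresses: (-2, 1)
  layer 6 (back_away) active — inhibits: none
  → actuator none

none
-1 -3
none
none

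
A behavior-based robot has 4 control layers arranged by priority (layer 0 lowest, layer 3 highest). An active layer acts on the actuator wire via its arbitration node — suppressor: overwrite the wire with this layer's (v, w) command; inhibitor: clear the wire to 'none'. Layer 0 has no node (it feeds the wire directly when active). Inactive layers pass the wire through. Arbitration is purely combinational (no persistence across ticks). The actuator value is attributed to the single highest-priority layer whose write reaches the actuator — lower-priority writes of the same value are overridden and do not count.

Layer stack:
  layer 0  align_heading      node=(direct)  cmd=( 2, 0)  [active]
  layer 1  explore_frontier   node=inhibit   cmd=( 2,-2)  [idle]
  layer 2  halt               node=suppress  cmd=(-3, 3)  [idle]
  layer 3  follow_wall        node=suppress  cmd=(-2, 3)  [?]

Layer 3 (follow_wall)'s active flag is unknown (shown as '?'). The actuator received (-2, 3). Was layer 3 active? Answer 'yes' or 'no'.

yes

If layer 3 is active=yes:
  actuator would be (-2, 3)
If layer 3 is active=no:
  actuator would be (2, 0)
Observed (-2, 3), so layer 3 was active.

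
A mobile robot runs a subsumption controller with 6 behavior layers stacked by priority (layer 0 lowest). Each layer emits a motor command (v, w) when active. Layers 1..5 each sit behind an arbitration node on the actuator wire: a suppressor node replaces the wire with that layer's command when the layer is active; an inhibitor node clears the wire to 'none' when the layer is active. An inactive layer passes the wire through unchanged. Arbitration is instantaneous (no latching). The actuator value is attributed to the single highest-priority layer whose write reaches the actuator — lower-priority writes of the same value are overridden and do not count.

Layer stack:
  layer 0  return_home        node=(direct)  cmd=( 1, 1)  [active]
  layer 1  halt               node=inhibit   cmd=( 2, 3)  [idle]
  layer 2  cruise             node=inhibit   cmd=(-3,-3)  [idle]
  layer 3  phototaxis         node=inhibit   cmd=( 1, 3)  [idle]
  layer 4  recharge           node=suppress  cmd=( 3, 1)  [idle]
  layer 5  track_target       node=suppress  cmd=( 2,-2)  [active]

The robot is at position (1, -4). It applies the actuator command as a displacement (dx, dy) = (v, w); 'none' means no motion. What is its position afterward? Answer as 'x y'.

L0 return_home: active, feeds wire = (1, 1)
L1 halt: idle → wire stays (1, 1)
L2 cruise: idle → wire stays (1, 1)
L3 phototaxis: idle → wire stays (1, 1)
L4 recharge: idle → wire stays (1, 1)
L5 track_target: active, suppressor → wire = (2, -2)
actuator = (2, -2)
position: (1, -4) + (2, -2) = (3, -6)

3 -6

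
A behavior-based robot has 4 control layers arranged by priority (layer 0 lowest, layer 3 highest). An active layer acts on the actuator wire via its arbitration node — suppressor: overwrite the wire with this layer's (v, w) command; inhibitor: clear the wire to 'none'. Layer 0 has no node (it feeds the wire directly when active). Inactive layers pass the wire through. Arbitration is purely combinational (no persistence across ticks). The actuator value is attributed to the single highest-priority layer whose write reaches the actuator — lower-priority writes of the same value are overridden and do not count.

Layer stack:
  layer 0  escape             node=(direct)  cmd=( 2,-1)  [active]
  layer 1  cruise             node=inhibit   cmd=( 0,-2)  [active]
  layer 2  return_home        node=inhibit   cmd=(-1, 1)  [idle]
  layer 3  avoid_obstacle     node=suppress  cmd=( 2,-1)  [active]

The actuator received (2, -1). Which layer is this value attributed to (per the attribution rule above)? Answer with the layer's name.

L0 escape: active, feeds wire = (2, -1)
L1 cruise: active, inhibitor → wire = none
L2 return_home: idle → wire stays none
L3 avoid_obstacle: active, suppressor → wire = (2, -1)
actuator = (2, -1)
last writer: layer 3 = avoid_obstacle

avoid_obstacle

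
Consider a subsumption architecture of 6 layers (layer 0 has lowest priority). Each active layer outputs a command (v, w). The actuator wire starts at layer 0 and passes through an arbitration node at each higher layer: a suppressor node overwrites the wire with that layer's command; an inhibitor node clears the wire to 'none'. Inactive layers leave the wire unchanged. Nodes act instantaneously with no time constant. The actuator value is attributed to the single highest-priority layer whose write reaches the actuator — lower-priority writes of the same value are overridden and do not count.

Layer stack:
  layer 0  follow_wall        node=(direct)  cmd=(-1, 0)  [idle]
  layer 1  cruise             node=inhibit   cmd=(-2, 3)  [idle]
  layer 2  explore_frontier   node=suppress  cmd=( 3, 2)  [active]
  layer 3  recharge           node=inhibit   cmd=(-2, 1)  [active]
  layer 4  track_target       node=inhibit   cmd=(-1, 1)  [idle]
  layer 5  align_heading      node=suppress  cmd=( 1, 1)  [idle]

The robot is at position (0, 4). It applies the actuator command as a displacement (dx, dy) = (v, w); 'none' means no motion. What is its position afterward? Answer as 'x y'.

0 4

L0 follow_wall: idle → wire = none
L1 cruise: idle → wire stays none
L2 explore_frontier: active, suppressor → wire = (3, 2)
L3 recharge: active, inhibitor → wire = none
L4 track_target: idle → wire stays none
L5 align_heading: idle → wire stays none
actuator = none
position: (0, 4) + none = (0, 4)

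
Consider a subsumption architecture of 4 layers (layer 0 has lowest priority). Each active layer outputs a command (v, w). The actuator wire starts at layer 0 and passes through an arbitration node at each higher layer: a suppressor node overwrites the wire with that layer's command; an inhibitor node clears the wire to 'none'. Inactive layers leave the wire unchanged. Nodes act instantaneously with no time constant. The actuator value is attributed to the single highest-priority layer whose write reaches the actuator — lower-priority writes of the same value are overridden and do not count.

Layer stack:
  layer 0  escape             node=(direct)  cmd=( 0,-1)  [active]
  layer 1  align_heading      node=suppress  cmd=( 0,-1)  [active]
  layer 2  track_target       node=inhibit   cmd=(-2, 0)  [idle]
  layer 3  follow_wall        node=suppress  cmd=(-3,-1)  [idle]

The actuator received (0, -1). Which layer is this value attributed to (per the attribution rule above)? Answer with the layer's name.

[0] escape on; wire := (0, -1)
[1] align_heading on (suppress); wire := (0, -1)
[2] track_target off; pass (0, -1)
[3] follow_wall off; pass (0, -1)
output (0, -1)
last writer: layer 1 = align_heading

align_heading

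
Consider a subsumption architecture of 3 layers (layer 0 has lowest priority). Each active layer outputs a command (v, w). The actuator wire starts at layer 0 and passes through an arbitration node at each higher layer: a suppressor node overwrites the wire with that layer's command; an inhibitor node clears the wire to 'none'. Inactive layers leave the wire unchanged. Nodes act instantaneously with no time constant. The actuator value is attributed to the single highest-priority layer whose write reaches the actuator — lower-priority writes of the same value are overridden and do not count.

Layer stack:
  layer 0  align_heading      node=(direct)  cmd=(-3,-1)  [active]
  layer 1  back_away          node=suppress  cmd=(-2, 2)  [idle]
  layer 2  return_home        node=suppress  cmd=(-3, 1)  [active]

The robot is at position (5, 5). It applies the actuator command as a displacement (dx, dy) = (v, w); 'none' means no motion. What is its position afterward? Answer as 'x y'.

2 6

[0] align_heading on; wire := (-3, -1)
[1] back_away off; pass (-3, -1)
[2] return_home on (suppress); wire := (-3, 1)
output (-3, 1)
position: (5, 5) + (-3, 1) = (2, 6)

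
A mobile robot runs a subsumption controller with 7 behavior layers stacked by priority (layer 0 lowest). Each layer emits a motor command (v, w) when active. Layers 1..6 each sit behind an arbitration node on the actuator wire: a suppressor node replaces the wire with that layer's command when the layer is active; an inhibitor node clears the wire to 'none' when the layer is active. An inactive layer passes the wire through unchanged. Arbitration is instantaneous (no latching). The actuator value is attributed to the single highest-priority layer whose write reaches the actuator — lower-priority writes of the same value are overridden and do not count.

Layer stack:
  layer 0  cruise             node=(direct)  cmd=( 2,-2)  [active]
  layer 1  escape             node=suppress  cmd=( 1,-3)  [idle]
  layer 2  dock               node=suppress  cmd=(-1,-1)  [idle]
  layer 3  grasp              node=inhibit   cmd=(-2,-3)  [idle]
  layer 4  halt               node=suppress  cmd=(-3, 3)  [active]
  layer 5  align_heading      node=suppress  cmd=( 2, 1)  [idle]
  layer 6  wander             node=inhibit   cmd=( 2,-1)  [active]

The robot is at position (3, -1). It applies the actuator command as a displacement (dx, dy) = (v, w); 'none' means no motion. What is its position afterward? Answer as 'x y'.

3 -1

[0] cruise on; wire := (2, -2)
[1] escape off; pass (2, -2)
[2] dock off; pass (2, -2)
[3] grasp off; pass (2, -2)
[4] halt on (suppress); wire := (-3, 3)
[5] align_heading off; pass (-3, 3)
[6] wander on (inhibit); wire := none
output none
position: (3, -1) + none = (3, -1)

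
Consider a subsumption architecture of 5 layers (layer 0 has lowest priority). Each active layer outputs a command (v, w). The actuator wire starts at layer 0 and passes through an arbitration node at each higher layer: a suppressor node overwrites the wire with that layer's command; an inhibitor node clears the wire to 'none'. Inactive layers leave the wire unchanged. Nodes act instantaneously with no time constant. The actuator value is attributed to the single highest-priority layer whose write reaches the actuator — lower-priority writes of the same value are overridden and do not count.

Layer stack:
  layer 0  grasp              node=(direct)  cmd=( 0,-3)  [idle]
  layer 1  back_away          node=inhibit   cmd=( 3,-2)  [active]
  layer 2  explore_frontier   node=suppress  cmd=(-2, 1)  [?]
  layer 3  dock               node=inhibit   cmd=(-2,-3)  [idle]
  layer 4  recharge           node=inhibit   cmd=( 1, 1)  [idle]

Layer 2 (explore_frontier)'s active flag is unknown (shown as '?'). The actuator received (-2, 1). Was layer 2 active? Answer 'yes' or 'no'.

If layer 2 is active=yes:
  actuator would be (-2, 1)
If layer 2 is active=no:
  actuator would be none
Observed (-2, 1), so layer 2 was active.

yes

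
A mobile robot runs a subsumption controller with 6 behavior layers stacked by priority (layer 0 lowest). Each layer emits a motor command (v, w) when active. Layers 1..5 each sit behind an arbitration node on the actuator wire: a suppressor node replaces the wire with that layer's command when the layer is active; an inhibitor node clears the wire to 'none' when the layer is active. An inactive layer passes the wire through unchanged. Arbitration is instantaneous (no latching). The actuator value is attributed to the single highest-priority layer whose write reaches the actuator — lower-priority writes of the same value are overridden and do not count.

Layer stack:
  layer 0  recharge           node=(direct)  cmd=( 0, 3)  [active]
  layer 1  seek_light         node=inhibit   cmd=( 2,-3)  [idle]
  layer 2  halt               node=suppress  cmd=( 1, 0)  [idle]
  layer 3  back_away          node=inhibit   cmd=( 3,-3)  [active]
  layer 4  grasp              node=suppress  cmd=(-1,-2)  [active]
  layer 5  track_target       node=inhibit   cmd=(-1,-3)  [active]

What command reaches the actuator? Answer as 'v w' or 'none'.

L0 recharge: active, feeds wire = (0, 3)
L1 seek_light: idle → wire stays (0, 3)
L2 halt: idle → wire stays (0, 3)
L3 back_away: active, inhibitor → wire = none
L4 grasp: active, suppressor → wire = (-1, -2)
L5 track_target: active, inhibitor → wire = none
actuator = none

none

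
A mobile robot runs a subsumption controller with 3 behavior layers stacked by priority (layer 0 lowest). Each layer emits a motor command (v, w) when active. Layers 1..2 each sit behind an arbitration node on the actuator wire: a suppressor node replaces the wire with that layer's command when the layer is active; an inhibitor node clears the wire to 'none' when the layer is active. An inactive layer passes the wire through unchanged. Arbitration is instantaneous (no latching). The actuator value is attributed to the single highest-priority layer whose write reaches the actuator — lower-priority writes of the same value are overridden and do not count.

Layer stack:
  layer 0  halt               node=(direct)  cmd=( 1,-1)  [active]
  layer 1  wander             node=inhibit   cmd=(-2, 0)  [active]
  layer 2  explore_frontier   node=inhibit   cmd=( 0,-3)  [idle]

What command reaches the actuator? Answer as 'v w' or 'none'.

none

[0] halt on; wire := (1, -1)
[1] wander on (inhibit); wire := none
[2] explore_frontier off; pass none
output none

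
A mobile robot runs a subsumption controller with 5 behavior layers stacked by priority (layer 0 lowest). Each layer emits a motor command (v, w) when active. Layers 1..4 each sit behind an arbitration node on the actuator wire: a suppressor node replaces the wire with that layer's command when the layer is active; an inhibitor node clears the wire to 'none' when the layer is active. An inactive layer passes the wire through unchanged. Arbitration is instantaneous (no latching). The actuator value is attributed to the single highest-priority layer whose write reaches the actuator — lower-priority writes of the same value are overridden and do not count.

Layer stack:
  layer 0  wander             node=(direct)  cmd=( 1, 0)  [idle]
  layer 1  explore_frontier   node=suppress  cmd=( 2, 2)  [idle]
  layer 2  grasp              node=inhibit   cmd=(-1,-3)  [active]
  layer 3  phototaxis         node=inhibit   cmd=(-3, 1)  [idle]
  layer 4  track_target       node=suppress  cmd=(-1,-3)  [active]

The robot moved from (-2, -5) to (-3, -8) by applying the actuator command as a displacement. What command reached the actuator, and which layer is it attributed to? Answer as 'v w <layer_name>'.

-1 -3 track_target

displacement = (-3, -8) − (-2, -5) = (-1, -3)
layer 0 (wander) idle — none
layer 1 (explore_frontier) idle — unchanged: none
layer 2 (grasp) active — inhibits: none
layer 3 (phototaxis) idle — unchanged: none
layer 4 (track_target) active — suppresses: (-1, -3)
→ actuator (-1, -3) — from layer 4 (track_target)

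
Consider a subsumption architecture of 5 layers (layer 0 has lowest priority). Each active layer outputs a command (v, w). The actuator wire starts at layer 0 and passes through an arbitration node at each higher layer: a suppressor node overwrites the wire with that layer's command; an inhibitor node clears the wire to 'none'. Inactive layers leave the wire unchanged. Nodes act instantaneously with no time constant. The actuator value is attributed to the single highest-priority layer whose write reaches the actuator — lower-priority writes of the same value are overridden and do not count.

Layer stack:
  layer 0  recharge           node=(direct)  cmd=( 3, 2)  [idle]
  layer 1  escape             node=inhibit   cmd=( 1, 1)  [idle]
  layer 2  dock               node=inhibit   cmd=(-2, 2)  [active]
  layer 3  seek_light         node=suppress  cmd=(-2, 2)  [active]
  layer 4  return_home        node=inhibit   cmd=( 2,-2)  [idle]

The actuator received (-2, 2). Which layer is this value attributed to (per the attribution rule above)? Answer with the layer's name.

seek_light

layer 0 (recharge) idle — none
layer 1 (escape) idle — unchanged: none
layer 2 (dock) active — inhibits: none
layer 3 (seek_light) active — suppresses: (-2, 2)
layer 4 (return_home) idle — unchanged: (-2, 2)
→ actuator (-2, 2)
last writer: layer 3 = seek_light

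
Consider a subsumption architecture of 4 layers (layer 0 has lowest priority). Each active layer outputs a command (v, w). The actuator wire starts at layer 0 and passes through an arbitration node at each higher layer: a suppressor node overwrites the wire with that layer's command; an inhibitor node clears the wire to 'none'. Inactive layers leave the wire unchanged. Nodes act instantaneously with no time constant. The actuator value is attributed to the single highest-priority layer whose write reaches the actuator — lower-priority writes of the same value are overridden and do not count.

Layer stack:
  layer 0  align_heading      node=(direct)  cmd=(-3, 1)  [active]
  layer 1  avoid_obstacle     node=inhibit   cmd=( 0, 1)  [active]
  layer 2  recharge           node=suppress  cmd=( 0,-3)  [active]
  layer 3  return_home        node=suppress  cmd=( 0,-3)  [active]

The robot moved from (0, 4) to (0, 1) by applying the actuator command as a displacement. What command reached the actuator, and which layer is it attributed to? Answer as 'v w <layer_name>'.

displacement = (0, 1) − (0, 4) = (0, -3)
[0] align_heading on; wire := (-3, 1)
[1] avoid_obstacle on (inhibit); wire := none
[2] recharge on (suppress); wire := (0, -3)
[3] return_home on (suppress); wire := (0, -3)
output (0, -3) — from layer 3 (return_home)

0 -3 return_home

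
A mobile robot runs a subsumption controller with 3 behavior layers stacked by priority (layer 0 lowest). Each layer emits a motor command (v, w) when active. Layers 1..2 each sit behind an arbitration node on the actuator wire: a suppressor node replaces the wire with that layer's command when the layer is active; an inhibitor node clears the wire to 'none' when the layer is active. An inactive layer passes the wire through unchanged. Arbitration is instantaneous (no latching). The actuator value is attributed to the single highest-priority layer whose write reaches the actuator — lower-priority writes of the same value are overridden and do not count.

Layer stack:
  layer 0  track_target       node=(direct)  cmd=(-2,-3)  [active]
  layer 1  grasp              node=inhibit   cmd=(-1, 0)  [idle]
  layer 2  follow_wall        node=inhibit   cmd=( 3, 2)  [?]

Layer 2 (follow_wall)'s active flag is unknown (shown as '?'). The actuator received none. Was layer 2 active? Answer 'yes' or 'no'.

yes

If layer 2 is active=yes:
  actuator would be none
If layer 2 is active=no:
  actuator would be (-2, -3)
Observed none, so layer 2 was active.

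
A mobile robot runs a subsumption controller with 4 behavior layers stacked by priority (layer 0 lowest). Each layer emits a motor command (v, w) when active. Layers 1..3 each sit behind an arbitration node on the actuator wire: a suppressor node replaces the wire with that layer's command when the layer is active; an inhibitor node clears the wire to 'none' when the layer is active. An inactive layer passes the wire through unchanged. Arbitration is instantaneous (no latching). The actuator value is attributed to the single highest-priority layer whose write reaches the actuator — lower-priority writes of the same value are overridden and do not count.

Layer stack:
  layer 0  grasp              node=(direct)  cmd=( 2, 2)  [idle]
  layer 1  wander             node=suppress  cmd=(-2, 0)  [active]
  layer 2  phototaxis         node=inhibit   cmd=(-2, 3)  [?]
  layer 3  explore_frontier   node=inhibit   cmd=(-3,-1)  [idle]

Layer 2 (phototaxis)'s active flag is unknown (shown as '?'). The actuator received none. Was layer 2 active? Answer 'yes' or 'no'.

If layer 2 is active=yes:
  actuator would be none
If layer 2 is active=no:
  actuator would be (-2, 0)
Observed none, so layer 2 was active.

yes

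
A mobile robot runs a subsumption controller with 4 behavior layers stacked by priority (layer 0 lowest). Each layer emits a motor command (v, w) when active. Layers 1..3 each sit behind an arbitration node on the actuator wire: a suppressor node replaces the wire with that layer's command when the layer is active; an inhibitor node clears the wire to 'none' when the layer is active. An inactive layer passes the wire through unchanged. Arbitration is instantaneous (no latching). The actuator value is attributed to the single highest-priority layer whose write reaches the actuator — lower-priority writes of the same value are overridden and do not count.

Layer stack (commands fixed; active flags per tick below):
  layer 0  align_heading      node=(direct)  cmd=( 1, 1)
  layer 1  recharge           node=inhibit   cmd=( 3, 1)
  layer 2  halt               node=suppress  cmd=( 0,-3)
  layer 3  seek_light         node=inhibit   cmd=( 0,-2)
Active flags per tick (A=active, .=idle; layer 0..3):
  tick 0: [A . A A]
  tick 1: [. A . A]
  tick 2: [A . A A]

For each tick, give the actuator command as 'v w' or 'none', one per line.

tick 0:
  [0] align_heading on; wire := (1, 1)
  [1] recharge off; pass (1, 1)
  [2] halt on (suppress); wire := (0, -3)
  [3] seek_light on (inhibit); wire := none
  output none
tick 1:
  [0] align_heading off; wire := none
  [1] recharge on (inhibit); wire := none
  [2] halt off; pass none
  [3] seek_light on (inhibit); wire := none
  output none
tick 2:
  [0] align_heading on; wire := (1, 1)
  [1] recharge off; pass (1, 1)
  [2] halt on (suppress); wire := (0, -3)
  [3] seek_light on (inhibit); wire := none
  output none

none
none
none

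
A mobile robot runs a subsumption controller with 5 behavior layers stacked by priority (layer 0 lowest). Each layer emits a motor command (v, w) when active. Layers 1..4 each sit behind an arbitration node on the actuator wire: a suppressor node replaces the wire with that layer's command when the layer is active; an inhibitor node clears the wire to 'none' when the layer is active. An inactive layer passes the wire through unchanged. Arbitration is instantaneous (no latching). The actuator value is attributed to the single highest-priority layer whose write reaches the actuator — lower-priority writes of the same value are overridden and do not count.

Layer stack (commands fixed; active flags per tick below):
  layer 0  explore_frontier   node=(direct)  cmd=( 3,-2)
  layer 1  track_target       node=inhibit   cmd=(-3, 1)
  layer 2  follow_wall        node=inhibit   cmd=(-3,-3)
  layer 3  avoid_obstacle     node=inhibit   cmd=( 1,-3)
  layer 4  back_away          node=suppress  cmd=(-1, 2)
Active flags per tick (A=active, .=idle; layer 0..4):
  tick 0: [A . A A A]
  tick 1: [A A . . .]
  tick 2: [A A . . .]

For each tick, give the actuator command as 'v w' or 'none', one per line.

-1 2
none
none

tick 0:
  layer 0 (explore_frontier) active — direct: (3, -2)
  layer 1 (track_target) idle — unchanged: (3, -2)
  layer 2 (follow_wall) active — inhibits: none
  layer 3 (avoid_obstacle) active — inhibits: none
  layer 4 (back_away) active — suppresses: (-1, 2)
  → actuator (-1, 2)
tick 1:
  layer 0 (explore_frontier) active — direct: (3, -2)
  layer 1 (track_target) active — inhibits: none
  layer 2 (follow_wall) idle — unchanged: none
  layer 3 (avoid_obstacle) idle — unchanged: none
  layer 4 (back_away) idle — unchanged: none
  → actuator none
tick 2:
  layer 0 (explore_frontier) active — direct: (3, -2)
  layer 1 (track_target) active — inhibits: none
  layer 2 (follow_wall) idle — unchanged: none
  layer 3 (avoid_obstacle) idle — unchanged: none
  layer 4 (back_away) idle — unchanged: none
  → actuator none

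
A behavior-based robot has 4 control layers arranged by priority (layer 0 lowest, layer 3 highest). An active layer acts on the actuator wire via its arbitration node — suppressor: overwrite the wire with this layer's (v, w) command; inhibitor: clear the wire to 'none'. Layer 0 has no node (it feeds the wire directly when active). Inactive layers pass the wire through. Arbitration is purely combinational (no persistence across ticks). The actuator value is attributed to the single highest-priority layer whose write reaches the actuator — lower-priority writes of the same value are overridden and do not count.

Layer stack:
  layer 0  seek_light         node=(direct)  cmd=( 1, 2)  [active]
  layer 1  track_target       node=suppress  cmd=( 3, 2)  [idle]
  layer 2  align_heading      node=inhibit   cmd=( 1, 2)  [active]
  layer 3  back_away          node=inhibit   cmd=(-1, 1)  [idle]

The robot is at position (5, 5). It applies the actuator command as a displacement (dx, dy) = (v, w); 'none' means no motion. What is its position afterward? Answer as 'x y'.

layer 0 (seek_light) active — direct: (1, 2)
layer 1 (track_target) idle — unchanged: (1, 2)
layer 2 (align_heading) active — inhibits: none
layer 3 (back_away) idle — unchanged: none
→ actuator none
position: (5, 5) + none = (5, 5)

5 5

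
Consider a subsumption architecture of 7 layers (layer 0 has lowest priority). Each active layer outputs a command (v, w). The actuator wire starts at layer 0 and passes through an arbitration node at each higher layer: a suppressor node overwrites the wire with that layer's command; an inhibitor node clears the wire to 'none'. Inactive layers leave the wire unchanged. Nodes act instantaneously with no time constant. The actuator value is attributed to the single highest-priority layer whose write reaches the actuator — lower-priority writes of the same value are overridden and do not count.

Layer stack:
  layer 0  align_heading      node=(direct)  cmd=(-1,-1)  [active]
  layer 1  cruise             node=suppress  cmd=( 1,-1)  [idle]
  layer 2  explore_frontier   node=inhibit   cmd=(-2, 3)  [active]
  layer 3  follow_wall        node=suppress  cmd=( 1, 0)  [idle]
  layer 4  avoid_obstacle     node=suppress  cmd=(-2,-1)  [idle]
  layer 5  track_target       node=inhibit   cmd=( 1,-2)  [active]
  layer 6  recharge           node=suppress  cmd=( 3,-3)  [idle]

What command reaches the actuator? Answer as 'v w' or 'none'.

none

layer 0 (align_heading) active — direct: (-1, -1)
layer 1 (cruise) idle — unchanged: (-1, -1)
layer 2 (explore_frontier) active — inhibits: none
layer 3 (follow_wall) idle — unchanged: none
layer 4 (avoid_obstacle) idle — unchanged: none
layer 5 (track_target) active — inhibits: none
layer 6 (recharge) idle — unchanged: none
→ actuator none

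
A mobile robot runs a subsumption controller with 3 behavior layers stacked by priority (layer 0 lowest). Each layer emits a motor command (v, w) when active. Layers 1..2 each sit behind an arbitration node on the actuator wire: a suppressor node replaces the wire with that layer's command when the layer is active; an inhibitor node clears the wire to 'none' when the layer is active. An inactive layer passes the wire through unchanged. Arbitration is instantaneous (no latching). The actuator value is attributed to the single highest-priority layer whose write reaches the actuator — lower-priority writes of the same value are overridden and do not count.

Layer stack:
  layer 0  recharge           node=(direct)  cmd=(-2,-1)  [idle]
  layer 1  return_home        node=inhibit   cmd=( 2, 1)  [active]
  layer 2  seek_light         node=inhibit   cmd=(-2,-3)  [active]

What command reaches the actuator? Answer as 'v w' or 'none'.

none

layer 0 (recharge) idle — none
layer 1 (return_home) active — inhibits: none
layer 2 (seek_light) active — inhibits: none
→ actuator none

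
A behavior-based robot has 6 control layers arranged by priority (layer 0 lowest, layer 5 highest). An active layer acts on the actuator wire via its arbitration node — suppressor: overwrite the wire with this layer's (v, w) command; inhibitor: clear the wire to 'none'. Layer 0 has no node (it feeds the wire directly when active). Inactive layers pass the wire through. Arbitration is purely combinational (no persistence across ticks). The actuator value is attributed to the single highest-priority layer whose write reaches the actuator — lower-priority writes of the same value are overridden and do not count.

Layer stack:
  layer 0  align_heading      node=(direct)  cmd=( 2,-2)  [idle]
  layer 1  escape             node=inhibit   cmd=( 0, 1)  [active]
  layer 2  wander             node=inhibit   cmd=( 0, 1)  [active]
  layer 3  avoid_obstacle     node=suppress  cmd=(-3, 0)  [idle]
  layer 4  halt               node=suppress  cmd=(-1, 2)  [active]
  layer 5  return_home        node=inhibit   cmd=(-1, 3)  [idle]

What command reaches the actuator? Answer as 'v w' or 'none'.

-1 2

layer 0 (align_heading) idle — none
layer 1 (escape) active — inhibits: none
layer 2 (wander) active — inhibits: none
layer 3 (avoid_obstacle) idle — unchanged: none
layer 4 (halt) active — suppresses: (-1, 2)
layer 5 (return_home) idle — unchanged: (-1, 2)
→ actuator (-1, 2)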